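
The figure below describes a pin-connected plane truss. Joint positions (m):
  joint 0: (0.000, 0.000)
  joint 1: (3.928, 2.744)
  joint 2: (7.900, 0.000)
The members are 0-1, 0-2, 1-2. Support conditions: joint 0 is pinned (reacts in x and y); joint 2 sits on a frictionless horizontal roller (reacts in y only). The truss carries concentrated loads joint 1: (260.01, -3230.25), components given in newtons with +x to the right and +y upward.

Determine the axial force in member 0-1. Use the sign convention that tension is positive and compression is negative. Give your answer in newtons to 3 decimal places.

N=3 nodes, M=3 members, R=3 reactions → 2N=6, M+R=6
member 0 (0-1): L=4.7915, (cx,cy)=(0.8198,0.5727)
member 1 (0-2): L=7.9000, (cx,cy)=(1.0000,0.0000)
member 2 (1-2): L=4.8277, (cx,cy)=(0.8228,-0.5684)
solve A·x = −loads:
  F[0-1] = -2678.3098 N (compression)
  F[0-2] = +2455.6365 N (tension)
  F[1-2] = -2984.6381 N (compression)
  Rx@0 = -260.0100 N
  Ry@0 = +1533.8083 N
  Ry@2 = +1696.4417 N

-2678.310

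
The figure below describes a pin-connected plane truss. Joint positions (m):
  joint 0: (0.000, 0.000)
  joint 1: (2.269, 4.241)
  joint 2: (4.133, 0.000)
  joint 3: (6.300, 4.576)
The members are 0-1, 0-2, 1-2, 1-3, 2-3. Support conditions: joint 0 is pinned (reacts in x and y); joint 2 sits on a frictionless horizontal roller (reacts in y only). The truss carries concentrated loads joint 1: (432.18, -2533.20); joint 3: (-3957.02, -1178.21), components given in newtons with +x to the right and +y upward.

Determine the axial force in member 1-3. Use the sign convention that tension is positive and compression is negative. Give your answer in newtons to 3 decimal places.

N=4 nodes, M=5 members, R=3 reactions → 2N=8, M+R=8
member 0 (0-1): L=4.8098, (cx,cy)=(0.4717,0.8817)
member 1 (0-2): L=4.1330, (cx,cy)=(1.0000,0.0000)
member 2 (1-2): L=4.6326, (cx,cy)=(0.4024,-0.9155)
member 3 (1-3): L=4.0449, (cx,cy)=(0.9966,0.0828)
member 4 (2-3): L=5.0632, (cx,cy)=(0.4280,0.9038)
solve A·x = −loads:
  F[0-1] = -5060.9376 N (compression)
  F[0-2] = -1137.3808 N (compression)
  F[1-2] = +1786.1254 N (tension)
  F[1-3] = -3550.5197 N (compression)
  F[2-3] = -978.2828 N (compression)
  Rx@0 = +3524.8400 N
  Ry@0 = +4462.4127 N
  Ry@2 = -751.0027 N

-3550.520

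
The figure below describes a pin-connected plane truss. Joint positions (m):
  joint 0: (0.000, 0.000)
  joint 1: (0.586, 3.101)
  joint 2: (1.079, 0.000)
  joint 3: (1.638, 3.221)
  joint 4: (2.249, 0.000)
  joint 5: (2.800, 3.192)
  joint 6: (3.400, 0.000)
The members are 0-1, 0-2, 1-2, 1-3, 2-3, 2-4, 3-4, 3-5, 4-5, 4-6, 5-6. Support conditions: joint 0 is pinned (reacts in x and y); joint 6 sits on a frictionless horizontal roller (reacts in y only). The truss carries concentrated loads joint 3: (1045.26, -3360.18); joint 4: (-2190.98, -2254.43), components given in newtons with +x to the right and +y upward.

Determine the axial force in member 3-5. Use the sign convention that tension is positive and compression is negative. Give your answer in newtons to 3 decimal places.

-1472.634

N=7 nodes, M=11 members, R=3 reactions → 2N=14, M+R=14
member 0 (0-1): L=3.1559, (cx,cy)=(0.1857,0.9826)
member 1 (0-2): L=1.0790, (cx,cy)=(1.0000,0.0000)
member 2 (1-2): L=3.1399, (cx,cy)=(0.1570,-0.9876)
member 3 (1-3): L=1.0588, (cx,cy)=(0.9936,0.1133)
member 4 (2-3): L=3.2691, (cx,cy)=(0.1710,0.9853)
member 5 (2-4): L=1.1700, (cx,cy)=(1.0000,0.0000)
member 6 (3-4): L=3.2784, (cx,cy)=(0.1864,-0.9825)
member 7 (3-5): L=1.1624, (cx,cy)=(0.9997,-0.0249)
member 8 (4-5): L=3.2392, (cx,cy)=(0.1701,0.9854)
member 9 (4-6): L=1.1510, (cx,cy)=(1.0000,0.0000)
member 10 (5-6): L=3.2479, (cx,cy)=(0.1847,-0.9828)
solve A·x = −loads:
  F[0-1] = -1541.1258 N (compression)
  F[0-2] = -859.5561 N (compression)
  F[1-2] = +1473.5675 N (tension)
  F[1-3] = -520.8835 N (compression)
  F[2-3] = -1477.0445 N (compression)
  F[2-4] = -375.6288 N (compression)
  F[3-4] = -1841.3757 N (compression)
  F[3-5] = -1472.6339 N (compression)
  F[4-5] = +4123.6414 N (tension)
  F[4-6] = +770.7303 N (tension)
  F[5-6] = -4172.0937 N (compression)
  Rx@0 = +1145.7200 N
  Ry@0 = +1514.3246 N
  Ry@6 = +4100.2854 N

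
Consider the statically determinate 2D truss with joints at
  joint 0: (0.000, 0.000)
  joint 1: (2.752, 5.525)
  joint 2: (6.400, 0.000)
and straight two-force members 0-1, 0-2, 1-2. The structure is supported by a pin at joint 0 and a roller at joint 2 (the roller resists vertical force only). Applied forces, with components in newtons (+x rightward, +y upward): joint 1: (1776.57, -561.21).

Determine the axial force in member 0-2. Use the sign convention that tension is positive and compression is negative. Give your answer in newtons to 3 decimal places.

N=3 nodes, M=3 members, R=3 reactions → 2N=6, M+R=6
member 0 (0-1): L=6.1724, (cx,cy)=(0.4459,0.8951)
member 1 (0-2): L=6.4000, (cx,cy)=(1.0000,0.0000)
member 2 (1-2): L=6.6207, (cx,cy)=(0.5510,-0.8345)
solve A·x = −loads:
  F[0-1] = +1356.0283 N (tension)
  F[0-2] = +1171.9818 N (tension)
  F[1-2] = -2127.0087 N (compression)
  Rx@0 = -1776.5700 N
  Ry@0 = -1213.7899 N
  Ry@2 = +1774.9999 N

1171.982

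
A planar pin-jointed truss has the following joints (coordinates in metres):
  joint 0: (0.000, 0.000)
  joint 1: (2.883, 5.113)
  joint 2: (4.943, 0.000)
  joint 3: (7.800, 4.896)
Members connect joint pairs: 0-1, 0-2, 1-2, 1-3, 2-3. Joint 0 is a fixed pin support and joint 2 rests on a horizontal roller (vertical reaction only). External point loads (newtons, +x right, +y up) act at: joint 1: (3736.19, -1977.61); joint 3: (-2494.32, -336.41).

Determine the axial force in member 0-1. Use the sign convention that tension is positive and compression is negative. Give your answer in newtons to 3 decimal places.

N=4 nodes, M=5 members, R=3 reactions → 2N=8, M+R=8
member 0 (0-1): L=5.8698, (cx,cy)=(0.4912,0.8711)
member 1 (0-2): L=4.9430, (cx,cy)=(1.0000,0.0000)
member 2 (1-2): L=5.5124, (cx,cy)=(0.3737,-0.9275)
member 3 (1-3): L=4.9218, (cx,cy)=(0.9990,-0.0441)
member 4 (2-3): L=5.6686, (cx,cy)=(0.5040,0.8637)
solve A·x = −loads:
  F[0-1] = +877.4871 N (tension)
  F[0-2] = +810.8845 N (tension)
  F[1-2] = -2849.5471 N (compression)
  F[1-3] = -2242.4978 N (compression)
  F[2-3] = -503.9712 N (compression)
  Rx@0 = -1241.8700 N
  Ry@0 = -764.3527 N
  Ry@2 = +3078.3727 N

877.487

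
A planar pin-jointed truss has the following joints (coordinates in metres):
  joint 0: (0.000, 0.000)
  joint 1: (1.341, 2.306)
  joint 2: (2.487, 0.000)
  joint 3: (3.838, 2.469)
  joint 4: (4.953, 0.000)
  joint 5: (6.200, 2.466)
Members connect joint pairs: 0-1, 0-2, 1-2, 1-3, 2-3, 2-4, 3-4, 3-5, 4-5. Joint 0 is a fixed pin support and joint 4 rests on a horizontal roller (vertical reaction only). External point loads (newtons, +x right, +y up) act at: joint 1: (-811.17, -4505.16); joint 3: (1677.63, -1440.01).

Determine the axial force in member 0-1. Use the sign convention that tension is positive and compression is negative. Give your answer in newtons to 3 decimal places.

-3645.020

N=6 nodes, M=9 members, R=3 reactions → 2N=12, M+R=12
member 0 (0-1): L=2.6676, (cx,cy)=(0.5027,0.8645)
member 1 (0-2): L=2.4870, (cx,cy)=(1.0000,0.0000)
member 2 (1-2): L=2.5751, (cx,cy)=(0.4450,-0.8955)
member 3 (1-3): L=2.5023, (cx,cy)=(0.9979,0.0651)
member 4 (2-3): L=2.8145, (cx,cy)=(0.4800,0.8773)
member 5 (2-4): L=2.4660, (cx,cy)=(1.0000,0.0000)
member 6 (3-4): L=2.7091, (cx,cy)=(0.4116,-0.9114)
member 7 (3-5): L=2.3620, (cx,cy)=(1.0000,-0.0013)
member 8 (4-5): L=2.7634, (cx,cy)=(0.4513,0.8924)
solve A·x = −loads:
  F[0-1] = -3645.0204 N (compression)
  F[0-2] = +2698.8306 N (tension)
  F[1-2] = -1536.7856 N (compression)
  F[1-3] = -337.9910 N (compression)
  F[2-3] = +1568.7654 N (tension)
  F[2-4] = +1261.8617 N (tension)
  F[3-4] = -3065.9202 N (compression)
  F[3-5] = -0.0000 N (compression)
  F[4-5] = +0.0000 N (tension)
  Rx@0 = -866.4600 N
  Ry@0 = +3150.9668 N
  Ry@4 = +2794.2032 N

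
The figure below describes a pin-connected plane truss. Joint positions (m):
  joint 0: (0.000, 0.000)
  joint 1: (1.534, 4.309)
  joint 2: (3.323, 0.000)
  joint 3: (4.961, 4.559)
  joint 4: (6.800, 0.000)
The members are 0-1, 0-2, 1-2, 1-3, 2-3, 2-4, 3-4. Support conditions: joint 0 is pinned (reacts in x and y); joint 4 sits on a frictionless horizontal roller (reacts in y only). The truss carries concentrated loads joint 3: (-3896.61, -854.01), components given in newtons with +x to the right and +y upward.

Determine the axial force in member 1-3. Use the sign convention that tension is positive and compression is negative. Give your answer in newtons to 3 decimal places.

N=5 nodes, M=7 members, R=3 reactions → 2N=10, M+R=10
member 0 (0-1): L=4.5739, (cx,cy)=(0.3354,0.9421)
member 1 (0-2): L=3.3230, (cx,cy)=(1.0000,0.0000)
member 2 (1-2): L=4.6656, (cx,cy)=(0.3834,-0.9236)
member 3 (1-3): L=3.4361, (cx,cy)=(0.9973,0.0728)
member 4 (2-3): L=4.8443, (cx,cy)=(0.3381,0.9411)
member 5 (2-4): L=3.4770, (cx,cy)=(1.0000,0.0000)
member 6 (3-4): L=4.9159, (cx,cy)=(0.3741,-0.9274)
solve A·x = −loads:
  F[0-1] = -3018.2140 N (compression)
  F[0-2] = -2884.3597 N (compression)
  F[1-2] = +2910.6219 N (tension)
  F[1-3] = -2133.9642 N (compression)
  F[2-3] = -2856.3871 N (compression)
  F[2-4] = -802.4790 N (compression)
  F[3-4] = +2145.1513 N (tension)
  Rx@0 = +3896.6100 N
  Ry@0 = +2843.4073 N
  Ry@4 = -1989.3973 N

-2133.964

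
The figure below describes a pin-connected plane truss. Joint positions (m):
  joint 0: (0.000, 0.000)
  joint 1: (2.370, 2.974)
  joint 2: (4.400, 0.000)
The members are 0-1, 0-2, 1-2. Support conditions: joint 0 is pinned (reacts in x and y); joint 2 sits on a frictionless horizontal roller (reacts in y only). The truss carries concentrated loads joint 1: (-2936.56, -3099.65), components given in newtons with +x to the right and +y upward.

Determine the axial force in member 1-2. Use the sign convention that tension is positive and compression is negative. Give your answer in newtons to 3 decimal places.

381.706

N=3 nodes, M=3 members, R=3 reactions → 2N=6, M+R=6
member 0 (0-1): L=3.8028, (cx,cy)=(0.6232,0.7820)
member 1 (0-2): L=4.4000, (cx,cy)=(1.0000,0.0000)
member 2 (1-2): L=3.6008, (cx,cy)=(0.5638,-0.8259)
solve A·x = −loads:
  F[0-1] = -4366.6315 N (compression)
  F[0-2] = -215.1932 N (compression)
  F[1-2] = +381.7056 N (tension)
  Rx@0 = +2936.5600 N
  Ry@0 = +3414.9134 N
  Ry@2 = -315.2634 N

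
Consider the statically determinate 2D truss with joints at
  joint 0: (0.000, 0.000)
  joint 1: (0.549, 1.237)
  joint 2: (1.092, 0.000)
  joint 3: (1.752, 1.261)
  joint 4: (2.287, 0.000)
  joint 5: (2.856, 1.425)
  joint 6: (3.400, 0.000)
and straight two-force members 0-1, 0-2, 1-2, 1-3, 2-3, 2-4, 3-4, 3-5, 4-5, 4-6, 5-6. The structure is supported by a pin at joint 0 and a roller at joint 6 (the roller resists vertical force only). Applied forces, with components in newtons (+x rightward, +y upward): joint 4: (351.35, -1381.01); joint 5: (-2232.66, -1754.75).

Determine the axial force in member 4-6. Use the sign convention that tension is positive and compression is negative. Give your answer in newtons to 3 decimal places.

560.101

N=7 nodes, M=11 members, R=3 reactions → 2N=14, M+R=14
member 0 (0-1): L=1.3534, (cx,cy)=(0.4057,0.9140)
member 1 (0-2): L=1.0920, (cx,cy)=(1.0000,0.0000)
member 2 (1-2): L=1.3509, (cx,cy)=(0.4019,-0.9157)
member 3 (1-3): L=1.2032, (cx,cy)=(0.9998,0.0199)
member 4 (2-3): L=1.4233, (cx,cy)=(0.4637,0.8860)
member 5 (2-4): L=1.1950, (cx,cy)=(1.0000,0.0000)
member 6 (3-4): L=1.3698, (cx,cy)=(0.3906,-0.9206)
member 7 (3-5): L=1.1161, (cx,cy)=(0.9891,0.1469)
member 8 (4-5): L=1.5344, (cx,cy)=(0.3708,0.9287)
member 9 (4-6): L=1.1130, (cx,cy)=(1.0000,0.0000)
member 10 (5-6): L=1.5253, (cx,cy)=(0.3566,-0.9342)
solve A·x = −loads:
  F[0-1] = -1825.5359 N (compression)
  F[0-2] = -1140.7659 N (compression)
  F[1-2] = +1790.4533 N (tension)
  F[1-3] = -1460.4978 N (compression)
  F[2-3] = -1850.4351 N (compression)
  F[2-4] = +436.9777 N (tension)
  F[3-4] = +1353.1688 N (tension)
  F[3-5] = -2878.0320 N (compression)
  F[4-5] = +145.7070 N (tension)
  F[4-6] = +560.1005 N (tension)
  F[5-6] = -1570.4507 N (compression)
  Rx@0 = +1881.3100 N
  Ry@0 = +1668.5849 N
  Ry@6 = +1467.1751 N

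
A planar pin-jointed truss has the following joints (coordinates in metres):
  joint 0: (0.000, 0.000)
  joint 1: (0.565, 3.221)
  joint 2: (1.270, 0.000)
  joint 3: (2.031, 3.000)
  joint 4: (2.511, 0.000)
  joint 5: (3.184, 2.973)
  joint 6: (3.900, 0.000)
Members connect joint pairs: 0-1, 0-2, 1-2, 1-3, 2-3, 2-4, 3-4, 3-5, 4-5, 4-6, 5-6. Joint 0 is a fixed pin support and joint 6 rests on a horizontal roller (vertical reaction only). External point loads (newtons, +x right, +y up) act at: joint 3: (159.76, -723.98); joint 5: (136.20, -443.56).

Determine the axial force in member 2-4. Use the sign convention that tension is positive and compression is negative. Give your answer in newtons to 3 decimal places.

N=7 nodes, M=11 members, R=3 reactions → 2N=14, M+R=14
member 0 (0-1): L=3.2702, (cx,cy)=(0.1728,0.9850)
member 1 (0-2): L=1.2700, (cx,cy)=(1.0000,0.0000)
member 2 (1-2): L=3.2973, (cx,cy)=(0.2138,-0.9769)
member 3 (1-3): L=1.4826, (cx,cy)=(0.9888,-0.1491)
member 4 (2-3): L=3.0950, (cx,cy)=(0.2459,0.9693)
member 5 (2-4): L=1.2410, (cx,cy)=(1.0000,0.0000)
member 6 (3-4): L=3.0382, (cx,cy)=(0.1580,-0.9874)
member 7 (3-5): L=1.1533, (cx,cy)=(0.9997,-0.0234)
member 8 (4-5): L=3.0482, (cx,cy)=(0.2208,0.9753)
member 9 (4-6): L=1.3890, (cx,cy)=(1.0000,0.0000)
member 10 (5-6): L=3.0580, (cx,cy)=(0.2341,-0.9722)
solve A·x = −loads:
  F[0-1] = -204.7470 N (compression)
  F[0-2] = +331.3348 N (tension)
  F[1-2] = +219.1315 N (tension)
  F[1-3] = -83.1574 N (compression)
  F[2-3] = -220.8437 N (compression)
  F[2-4] = +432.4892 N (tension)
  F[3-4] = -523.8918 N (compression)
  F[3-5] = -213.5778 N (compression)
  F[4-5] = +530.4009 N (tension)
  F[4-6] = +232.6150 N (tension)
  F[5-6] = -993.4881 N (compression)
  Rx@0 = -295.9600 N
  Ry@0 = +201.6679 N
  Ry@6 = +965.8721 N

432.489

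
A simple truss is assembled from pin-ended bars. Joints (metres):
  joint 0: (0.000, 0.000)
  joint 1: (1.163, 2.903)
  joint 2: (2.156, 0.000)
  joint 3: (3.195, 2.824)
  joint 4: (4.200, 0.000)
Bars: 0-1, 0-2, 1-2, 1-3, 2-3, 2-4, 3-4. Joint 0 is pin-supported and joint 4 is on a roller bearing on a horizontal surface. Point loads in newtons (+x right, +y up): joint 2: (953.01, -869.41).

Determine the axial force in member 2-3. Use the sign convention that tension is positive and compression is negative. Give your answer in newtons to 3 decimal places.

N=5 nodes, M=7 members, R=3 reactions → 2N=10, M+R=10
member 0 (0-1): L=3.1273, (cx,cy)=(0.3719,0.9283)
member 1 (0-2): L=2.1560, (cx,cy)=(1.0000,0.0000)
member 2 (1-2): L=3.0681, (cx,cy)=(0.3236,-0.9462)
member 3 (1-3): L=2.0335, (cx,cy)=(0.9992,-0.0388)
member 4 (2-3): L=3.0091, (cx,cy)=(0.3453,0.9385)
member 5 (2-4): L=2.0440, (cx,cy)=(1.0000,0.0000)
member 6 (3-4): L=2.9975, (cx,cy)=(0.3353,-0.9421)
solve A·x = −loads:
  F[0-1] = -455.8040 N (compression)
  F[0-2] = +1122.5175 N (tension)
  F[1-2] = +460.2673 N (tension)
  F[1-3] = -318.7133 N (compression)
  F[2-3] = +462.3520 N (tension)
  F[2-4] = +158.8274 N (tension)
  F[3-4] = -473.7165 N (compression)
  Rx@0 = -953.0100 N
  Ry@0 = +423.1129 N
  Ry@4 = +446.2971 N

462.352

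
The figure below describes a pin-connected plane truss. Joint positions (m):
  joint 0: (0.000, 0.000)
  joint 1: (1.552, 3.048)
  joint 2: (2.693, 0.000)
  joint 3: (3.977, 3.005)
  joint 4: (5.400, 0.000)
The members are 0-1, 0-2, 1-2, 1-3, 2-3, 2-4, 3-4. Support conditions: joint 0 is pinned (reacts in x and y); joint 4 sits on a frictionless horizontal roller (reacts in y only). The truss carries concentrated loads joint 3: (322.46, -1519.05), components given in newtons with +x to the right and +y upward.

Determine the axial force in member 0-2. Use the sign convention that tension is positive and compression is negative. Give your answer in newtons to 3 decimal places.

434.916

N=5 nodes, M=7 members, R=3 reactions → 2N=10, M+R=10
member 0 (0-1): L=3.4204, (cx,cy)=(0.4538,0.8911)
member 1 (0-2): L=2.6930, (cx,cy)=(1.0000,0.0000)
member 2 (1-2): L=3.2546, (cx,cy)=(0.3506,-0.9365)
member 3 (1-3): L=2.4254, (cx,cy)=(0.9998,-0.0177)
member 4 (2-3): L=3.2678, (cx,cy)=(0.3929,0.9196)
member 5 (2-4): L=2.7070, (cx,cy)=(1.0000,0.0000)
member 6 (3-4): L=3.3249, (cx,cy)=(0.4280,-0.9038)
solve A·x = −loads:
  F[0-1] = -247.8371 N (compression)
  F[0-2] = +434.9162 N (tension)
  F[1-2] = +239.5414 N (tension)
  F[1-3] = -196.4667 N (compression)
  F[2-3] = -243.9592 N (compression)
  F[2-4] = +614.7527 N (tension)
  F[3-4] = -1436.3954 N (compression)
  Rx@0 = -322.4600 N
  Ry@0 = +220.8548 N
  Ry@4 = +1298.1952 N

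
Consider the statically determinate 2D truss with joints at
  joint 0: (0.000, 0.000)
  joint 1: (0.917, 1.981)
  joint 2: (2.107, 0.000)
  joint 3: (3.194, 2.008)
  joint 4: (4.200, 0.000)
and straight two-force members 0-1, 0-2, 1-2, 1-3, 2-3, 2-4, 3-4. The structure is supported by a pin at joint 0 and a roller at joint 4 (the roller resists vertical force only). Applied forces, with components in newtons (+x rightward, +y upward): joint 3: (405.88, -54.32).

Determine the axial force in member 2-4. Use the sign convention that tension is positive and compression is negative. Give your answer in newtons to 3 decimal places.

N=5 nodes, M=7 members, R=3 reactions → 2N=10, M+R=10
member 0 (0-1): L=2.1829, (cx,cy)=(0.4201,0.9075)
member 1 (0-2): L=2.1070, (cx,cy)=(1.0000,0.0000)
member 2 (1-2): L=2.3109, (cx,cy)=(0.5149,-0.8572)
member 3 (1-3): L=2.2772, (cx,cy)=(0.9999,0.0119)
member 4 (2-3): L=2.2833, (cx,cy)=(0.4761,0.8794)
member 5 (2-4): L=2.0930, (cx,cy)=(1.0000,0.0000)
member 6 (3-4): L=2.2459, (cx,cy)=(0.4479,-0.8941)
solve A·x = −loads:
  F[0-1] = +199.4936 N (tension)
  F[0-2] = +322.0778 N (tension)
  F[1-2] = -208.5464 N (compression)
  F[1-3] = +191.2048 N (tension)
  F[2-3] = +203.2845 N (tension)
  F[2-4] = +117.9136 N (tension)
  F[3-4] = -263.2436 N (compression)
  Rx@0 = -405.8800 N
  Ry@0 = -181.0384 N
  Ry@4 = +235.3584 N

117.914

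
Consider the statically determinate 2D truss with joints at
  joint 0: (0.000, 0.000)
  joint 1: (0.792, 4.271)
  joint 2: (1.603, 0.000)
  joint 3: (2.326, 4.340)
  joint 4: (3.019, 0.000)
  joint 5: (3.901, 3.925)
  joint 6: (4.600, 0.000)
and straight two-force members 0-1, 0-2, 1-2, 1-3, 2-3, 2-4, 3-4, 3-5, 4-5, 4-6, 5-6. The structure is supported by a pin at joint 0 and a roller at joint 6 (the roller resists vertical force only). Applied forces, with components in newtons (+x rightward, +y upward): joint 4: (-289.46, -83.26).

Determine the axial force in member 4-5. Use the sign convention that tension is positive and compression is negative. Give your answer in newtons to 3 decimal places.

N=7 nodes, M=11 members, R=3 reactions → 2N=14, M+R=14
member 0 (0-1): L=4.3438, (cx,cy)=(0.1823,0.9832)
member 1 (0-2): L=1.6030, (cx,cy)=(1.0000,0.0000)
member 2 (1-2): L=4.3473, (cx,cy)=(0.1866,-0.9824)
member 3 (1-3): L=1.5356, (cx,cy)=(0.9990,0.0449)
member 4 (2-3): L=4.3998, (cx,cy)=(0.1643,0.9864)
member 5 (2-4): L=1.4160, (cx,cy)=(1.0000,0.0000)
member 6 (3-4): L=4.3950, (cx,cy)=(0.1577,-0.9875)
member 7 (3-5): L=1.6288, (cx,cy)=(0.9670,-0.2548)
member 8 (4-5): L=4.0229, (cx,cy)=(0.2192,0.9757)
member 9 (4-6): L=1.5810, (cx,cy)=(1.0000,0.0000)
member 10 (5-6): L=3.9868, (cx,cy)=(0.1753,-0.9845)
solve A·x = −loads:
  F[0-1] = -29.1039 N (compression)
  F[0-2] = -284.1535 N (compression)
  F[1-2] = +28.6399 N (tension)
  F[1-3] = -10.6601 N (compression)
  F[2-3] = -28.5249 N (compression)
  F[2-4] = -274.1234 N (compression)
  F[3-4] = +34.5234 N (tension)
  F[3-5] = -21.4896 N (compression)
  F[4-5] = +50.3946 N (tension)
  F[4-6] = +9.7315 N (tension)
  F[5-6] = -55.5037 N (compression)
  Rx@0 = +289.4600 N
  Ry@0 = +28.6161 N
  Ry@6 = +54.6439 N

50.395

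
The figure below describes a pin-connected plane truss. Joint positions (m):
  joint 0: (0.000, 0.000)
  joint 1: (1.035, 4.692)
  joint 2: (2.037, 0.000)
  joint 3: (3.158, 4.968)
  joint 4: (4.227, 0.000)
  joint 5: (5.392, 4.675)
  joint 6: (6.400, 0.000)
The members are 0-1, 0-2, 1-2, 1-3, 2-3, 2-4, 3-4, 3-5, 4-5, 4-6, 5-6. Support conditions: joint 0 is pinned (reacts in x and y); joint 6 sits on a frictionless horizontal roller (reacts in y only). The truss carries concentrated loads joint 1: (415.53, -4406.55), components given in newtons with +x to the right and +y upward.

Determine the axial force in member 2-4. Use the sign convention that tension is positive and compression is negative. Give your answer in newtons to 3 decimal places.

663.838

N=7 nodes, M=11 members, R=3 reactions → 2N=14, M+R=14
member 0 (0-1): L=4.8048, (cx,cy)=(0.2154,0.9765)
member 1 (0-2): L=2.0370, (cx,cy)=(1.0000,0.0000)
member 2 (1-2): L=4.7978, (cx,cy)=(0.2088,-0.9779)
member 3 (1-3): L=2.1409, (cx,cy)=(0.9917,0.1289)
member 4 (2-3): L=5.0929, (cx,cy)=(0.2201,0.9755)
member 5 (2-4): L=2.1900, (cx,cy)=(1.0000,0.0000)
member 6 (3-4): L=5.0817, (cx,cy)=(0.2104,-0.9776)
member 7 (3-5): L=2.2531, (cx,cy)=(0.9915,-0.1300)
member 8 (4-5): L=4.8180, (cx,cy)=(0.2418,0.9703)
member 9 (4-6): L=2.1730, (cx,cy)=(1.0000,0.0000)
member 10 (5-6): L=4.7824, (cx,cy)=(0.2108,-0.9775)
solve A·x = −loads:
  F[0-1] = -3470.7735 N (compression)
  F[0-2] = +1163.1681 N (tension)
  F[1-2] = -1162.5461 N (compression)
  F[1-3] = -928.1204 N (compression)
  F[2-3] = +1165.4940 N (tension)
  F[2-4] = +663.8381 N (tension)
  F[3-4] = -979.1145 N (compression)
  F[3-5] = -461.7907 N (compression)
  F[4-5] = +986.4788 N (tension)
  F[4-6] = +219.3359 N (tension)
  F[5-6] = -1040.6346 N (compression)
  Rx@0 = -415.5300 N
  Ry@0 = +3389.2928 N
  Ry@6 = +1017.2572 N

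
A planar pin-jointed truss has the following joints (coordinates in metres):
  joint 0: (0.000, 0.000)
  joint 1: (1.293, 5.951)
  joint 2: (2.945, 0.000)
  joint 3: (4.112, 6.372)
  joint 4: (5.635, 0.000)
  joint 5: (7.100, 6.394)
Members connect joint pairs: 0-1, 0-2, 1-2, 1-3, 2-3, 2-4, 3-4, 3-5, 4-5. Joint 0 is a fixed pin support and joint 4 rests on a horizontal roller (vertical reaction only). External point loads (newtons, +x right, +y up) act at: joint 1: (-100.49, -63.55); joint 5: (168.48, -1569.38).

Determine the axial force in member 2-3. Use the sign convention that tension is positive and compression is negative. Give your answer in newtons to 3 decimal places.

466.824

N=6 nodes, M=9 members, R=3 reactions → 2N=12, M+R=12
member 0 (0-1): L=6.0898, (cx,cy)=(0.2123,0.9772)
member 1 (0-2): L=2.9450, (cx,cy)=(1.0000,0.0000)
member 2 (1-2): L=6.1760, (cx,cy)=(0.2675,-0.9636)
member 3 (1-3): L=2.8503, (cx,cy)=(0.9890,0.1477)
member 4 (2-3): L=6.4780, (cx,cy)=(0.1801,0.9836)
member 5 (2-4): L=2.6900, (cx,cy)=(1.0000,0.0000)
member 6 (3-4): L=6.5515, (cx,cy)=(0.2325,-0.9726)
member 7 (3-5): L=2.9881, (cx,cy)=(1.0000,0.0074)
member 8 (4-5): L=6.5597, (cx,cy)=(0.2233,0.9747)
solve A·x = −loads:
  F[0-1] = +454.4525 N (tension)
  F[0-2] = -28.4996 N (compression)
  F[1-2] = -476.5510 N (compression)
  F[1-3] = +328.0482 N (tension)
  F[2-3] = +466.8239 N (tension)
  F[2-4] = -240.0676 N (compression)
  F[3-4] = -517.9356 N (compression)
  F[3-5] = +528.9647 N (tension)
  F[4-5] = -1614.0420 N (compression)
  Rx@0 = -67.9900 N
  Ry@0 = -444.0910 N
  Ry@4 = +2077.0210 N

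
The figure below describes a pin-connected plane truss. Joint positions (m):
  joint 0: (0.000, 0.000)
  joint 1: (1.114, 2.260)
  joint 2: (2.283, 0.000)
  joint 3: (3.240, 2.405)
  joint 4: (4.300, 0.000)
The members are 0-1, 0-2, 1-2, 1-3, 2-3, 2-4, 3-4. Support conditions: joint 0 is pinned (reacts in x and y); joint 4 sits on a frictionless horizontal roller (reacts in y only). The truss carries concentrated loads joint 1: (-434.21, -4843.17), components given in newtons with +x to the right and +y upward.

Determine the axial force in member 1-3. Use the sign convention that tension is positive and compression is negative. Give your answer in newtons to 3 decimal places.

N=5 nodes, M=7 members, R=3 reactions → 2N=10, M+R=10
member 0 (0-1): L=2.5196, (cx,cy)=(0.4421,0.8970)
member 1 (0-2): L=2.2830, (cx,cy)=(1.0000,0.0000)
member 2 (1-2): L=2.5444, (cx,cy)=(0.4594,-0.8882)
member 3 (1-3): L=2.1309, (cx,cy)=(0.9977,0.0680)
member 4 (2-3): L=2.5884, (cx,cy)=(0.3697,0.9291)
member 5 (2-4): L=2.0170, (cx,cy)=(1.0000,0.0000)
member 6 (3-4): L=2.6282, (cx,cy)=(0.4033,-0.9151)
solve A·x = −loads:
  F[0-1] = -4255.1445 N (compression)
  F[0-2] = +1447.1013 N (tension)
  F[1-2] = -1223.6495 N (compression)
  F[1-3] = -886.9713 N (compression)
  F[2-3] = +1169.7471 N (tension)
  F[2-4] = +452.4310 N (tension)
  F[3-4] = -1121.7882 N (compression)
  Rx@0 = +434.2100 N
  Ry@0 = +3816.6638 N
  Ry@4 = +1026.5062 N

-886.971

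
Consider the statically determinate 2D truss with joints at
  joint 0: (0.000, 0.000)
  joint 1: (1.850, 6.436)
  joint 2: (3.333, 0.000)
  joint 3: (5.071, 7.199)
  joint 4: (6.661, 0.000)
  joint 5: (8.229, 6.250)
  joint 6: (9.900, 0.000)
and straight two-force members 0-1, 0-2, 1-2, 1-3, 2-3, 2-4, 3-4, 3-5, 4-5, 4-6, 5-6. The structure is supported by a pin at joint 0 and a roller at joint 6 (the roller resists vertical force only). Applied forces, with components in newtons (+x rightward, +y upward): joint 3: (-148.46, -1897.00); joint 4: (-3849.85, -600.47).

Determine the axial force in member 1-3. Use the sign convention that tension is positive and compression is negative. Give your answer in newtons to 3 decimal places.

-620.587

N=7 nodes, M=11 members, R=3 reactions → 2N=14, M+R=14
member 0 (0-1): L=6.6966, (cx,cy)=(0.2763,0.9611)
member 1 (0-2): L=3.3330, (cx,cy)=(1.0000,0.0000)
member 2 (1-2): L=6.6046, (cx,cy)=(0.2245,-0.9745)
member 3 (1-3): L=3.3101, (cx,cy)=(0.9731,0.2305)
member 4 (2-3): L=7.4058, (cx,cy)=(0.2347,0.9721)
member 5 (2-4): L=3.3280, (cx,cy)=(1.0000,0.0000)
member 6 (3-4): L=7.3725, (cx,cy)=(0.2157,-0.9765)
member 7 (3-5): L=3.2975, (cx,cy)=(0.9577,-0.2878)
member 8 (4-5): L=6.4437, (cx,cy)=(0.2433,0.9699)
member 9 (4-6): L=3.2390, (cx,cy)=(1.0000,0.0000)
member 10 (5-6): L=6.4695, (cx,cy)=(0.2583,-0.9661)
solve A·x = −loads:
  F[0-1] = -1279.5221 N (compression)
  F[0-2] = -3644.8303 N (compression)
  F[1-2] = +1115.1547 N (tension)
  F[1-3] = -620.5868 N (compression)
  F[2-3] = -1117.8994 N (compression)
  F[2-4] = -3132.0860 N (compression)
  F[3-4] = -495.3393 N (compression)
  F[3-5] = -637.9248 N (compression)
  F[4-5] = +1117.7506 N (tension)
  F[4-6] = +338.9437 N (tension)
  F[5-6] = -1312.2708 N (compression)
  Rx@0 = +3998.3100 N
  Ry@0 = +1229.7272 N
  Ry@6 = +1267.7428 N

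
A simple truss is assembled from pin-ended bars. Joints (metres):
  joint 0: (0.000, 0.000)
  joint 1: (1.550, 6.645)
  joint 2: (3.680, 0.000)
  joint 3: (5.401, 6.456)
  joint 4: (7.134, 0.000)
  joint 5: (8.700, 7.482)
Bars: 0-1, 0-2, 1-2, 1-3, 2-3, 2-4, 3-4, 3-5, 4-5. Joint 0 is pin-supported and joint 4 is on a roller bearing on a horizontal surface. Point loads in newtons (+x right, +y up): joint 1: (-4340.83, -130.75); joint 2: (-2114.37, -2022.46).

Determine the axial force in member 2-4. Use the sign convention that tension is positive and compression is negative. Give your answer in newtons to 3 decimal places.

N=6 nodes, M=9 members, R=3 reactions → 2N=12, M+R=12
member 0 (0-1): L=6.8234, (cx,cy)=(0.2272,0.9739)
member 1 (0-2): L=3.6800, (cx,cy)=(1.0000,0.0000)
member 2 (1-2): L=6.9780, (cx,cy)=(0.3052,-0.9523)
member 3 (1-3): L=3.8556, (cx,cy)=(0.9988,-0.0490)
member 4 (2-3): L=6.6815, (cx,cy)=(0.2576,0.9663)
member 5 (2-4): L=3.4540, (cx,cy)=(1.0000,0.0000)
member 6 (3-4): L=6.6846, (cx,cy)=(0.2593,-0.9658)
member 7 (3-5): L=3.4549, (cx,cy)=(0.9549,0.2970)
member 8 (4-5): L=7.6441, (cx,cy)=(0.2049,0.9788)
solve A·x = −loads:
  F[0-1] = -5262.3974 N (compression)
  F[0-2] = -5259.7932 N (compression)
  F[1-2] = +5163.4876 N (tension)
  F[1-3] = +1571.1901 N (tension)
  F[2-3] = -2995.6787 N (compression)
  F[2-4] = -797.6779 N (compression)
  F[3-4] = +3076.8140 N (tension)
  F[3-5] = -0.0000 N (compression)
  F[4-5] = +0.0000 N (tension)
  Rx@0 = +6455.2000 N
  Ry@0 = +5124.8248 N
  Ry@4 = -2971.6148 N

-797.678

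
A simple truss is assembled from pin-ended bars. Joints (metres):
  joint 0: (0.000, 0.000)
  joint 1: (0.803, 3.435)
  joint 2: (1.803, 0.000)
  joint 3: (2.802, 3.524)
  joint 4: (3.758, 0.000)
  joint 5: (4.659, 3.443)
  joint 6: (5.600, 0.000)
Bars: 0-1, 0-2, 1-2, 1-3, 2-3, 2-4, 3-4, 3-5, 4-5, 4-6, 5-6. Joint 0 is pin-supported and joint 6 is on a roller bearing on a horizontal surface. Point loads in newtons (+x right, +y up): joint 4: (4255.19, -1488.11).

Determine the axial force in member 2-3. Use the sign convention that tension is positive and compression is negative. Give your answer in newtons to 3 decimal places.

N=7 nodes, M=11 members, R=3 reactions → 2N=14, M+R=14
member 0 (0-1): L=3.5276, (cx,cy)=(0.2276,0.9737)
member 1 (0-2): L=1.8030, (cx,cy)=(1.0000,0.0000)
member 2 (1-2): L=3.5776, (cx,cy)=(0.2795,-0.9601)
member 3 (1-3): L=2.0010, (cx,cy)=(0.9990,0.0445)
member 4 (2-3): L=3.6629, (cx,cy)=(0.2727,0.9621)
member 5 (2-4): L=1.9550, (cx,cy)=(1.0000,0.0000)
member 6 (3-4): L=3.6514, (cx,cy)=(0.2618,-0.9651)
member 7 (3-5): L=1.8588, (cx,cy)=(0.9991,-0.0436)
member 8 (4-5): L=3.5589, (cx,cy)=(0.2532,0.9674)
member 9 (4-6): L=1.8420, (cx,cy)=(1.0000,0.0000)
member 10 (5-6): L=3.5693, (cx,cy)=(0.2636,-0.9646)
solve A·x = −loads:
  F[0-1] = -502.6787 N (compression)
  F[0-2] = +4369.6162 N (tension)
  F[1-2] = +498.0409 N (tension)
  F[1-3] = -253.8883 N (compression)
  F[2-3] = -497.0326 N (compression)
  F[2-4] = +4644.3864 N (tension)
  F[3-4] = +531.0474 N (tension)
  F[3-5] = -528.7373 N (compression)
  F[4-5] = +1008.4390 N (tension)
  F[4-6] = +272.9332 N (tension)
  F[5-6] = -1035.2539 N (compression)
  Rx@0 = -4255.1900 N
  Ry@0 = +489.4819 N
  Ry@6 = +998.6281 N

-497.033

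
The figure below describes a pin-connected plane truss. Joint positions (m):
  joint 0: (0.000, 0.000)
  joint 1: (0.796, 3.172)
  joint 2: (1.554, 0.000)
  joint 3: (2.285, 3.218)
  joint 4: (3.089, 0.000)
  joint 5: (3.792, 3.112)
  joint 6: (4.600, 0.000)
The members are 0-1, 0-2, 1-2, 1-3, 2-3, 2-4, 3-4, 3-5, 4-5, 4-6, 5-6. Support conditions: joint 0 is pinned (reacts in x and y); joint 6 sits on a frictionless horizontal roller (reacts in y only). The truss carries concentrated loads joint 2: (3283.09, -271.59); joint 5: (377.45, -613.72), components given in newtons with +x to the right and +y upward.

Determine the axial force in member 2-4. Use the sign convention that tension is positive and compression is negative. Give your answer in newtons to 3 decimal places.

N=7 nodes, M=11 members, R=3 reactions → 2N=14, M+R=14
member 0 (0-1): L=3.2704, (cx,cy)=(0.2434,0.9699)
member 1 (0-2): L=1.5540, (cx,cy)=(1.0000,0.0000)
member 2 (1-2): L=3.2613, (cx,cy)=(0.2324,-0.9726)
member 3 (1-3): L=1.4897, (cx,cy)=(0.9995,0.0309)
member 4 (2-3): L=3.3000, (cx,cy)=(0.2215,0.9752)
member 5 (2-4): L=1.5350, (cx,cy)=(1.0000,0.0000)
member 6 (3-4): L=3.3169, (cx,cy)=(0.2424,-0.9702)
member 7 (3-5): L=1.5107, (cx,cy)=(0.9975,-0.0702)
member 8 (4-5): L=3.1904, (cx,cy)=(0.2203,0.9754)
member 9 (4-6): L=1.5110, (cx,cy)=(1.0000,0.0000)
member 10 (5-6): L=3.2152, (cx,cy)=(0.2513,-0.9679)
solve A·x = −loads:
  F[0-1] = -33.2891 N (compression)
  F[0-2] = +3668.6425 N (tension)
  F[1-2] = +32.6983 N (tension)
  F[1-3] = -15.7098 N (compression)
  F[2-3] = +245.8960 N (tension)
  F[2-4] = +338.6823 N (tension)
  F[3-4] = -253.9311 N (compression)
  F[3-5] = +100.5668 N (tension)
  F[4-5] = +252.5661 N (tension)
  F[4-6] = +221.4787 N (tension)
  F[5-6] = -881.3056 N (compression)
  Rx@0 = -3660.5400 N
  Ry@0 = +32.2879 N
  Ry@6 = +853.0221 N

338.682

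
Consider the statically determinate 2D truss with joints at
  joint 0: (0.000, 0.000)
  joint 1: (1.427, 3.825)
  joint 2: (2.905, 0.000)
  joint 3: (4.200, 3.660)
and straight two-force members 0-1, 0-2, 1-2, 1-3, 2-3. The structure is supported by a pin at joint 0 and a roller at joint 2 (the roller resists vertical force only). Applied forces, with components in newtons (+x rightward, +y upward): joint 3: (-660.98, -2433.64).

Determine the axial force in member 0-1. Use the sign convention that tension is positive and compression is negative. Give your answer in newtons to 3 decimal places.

N=4 nodes, M=5 members, R=3 reactions → 2N=8, M+R=8
member 0 (0-1): L=4.0825, (cx,cy)=(0.3495,0.9369)
member 1 (0-2): L=2.9050, (cx,cy)=(1.0000,0.0000)
member 2 (1-2): L=4.1006, (cx,cy)=(0.3604,-0.9328)
member 3 (1-3): L=2.7779, (cx,cy)=(0.9982,-0.0594)
member 4 (2-3): L=3.8823, (cx,cy)=(0.3336,0.9427)
solve A·x = −loads:
  F[0-1] = +269.0824 N (tension)
  F[0-2] = -755.0348 N (compression)
  F[1-2] = -282.7770 N (compression)
  F[1-3] = +196.3236 N (tension)
  F[2-3] = -2569.1160 N (compression)
  Rx@0 = +660.9800 N
  Ry@0 = -252.1091 N
  Ry@2 = +2685.7491 N

269.082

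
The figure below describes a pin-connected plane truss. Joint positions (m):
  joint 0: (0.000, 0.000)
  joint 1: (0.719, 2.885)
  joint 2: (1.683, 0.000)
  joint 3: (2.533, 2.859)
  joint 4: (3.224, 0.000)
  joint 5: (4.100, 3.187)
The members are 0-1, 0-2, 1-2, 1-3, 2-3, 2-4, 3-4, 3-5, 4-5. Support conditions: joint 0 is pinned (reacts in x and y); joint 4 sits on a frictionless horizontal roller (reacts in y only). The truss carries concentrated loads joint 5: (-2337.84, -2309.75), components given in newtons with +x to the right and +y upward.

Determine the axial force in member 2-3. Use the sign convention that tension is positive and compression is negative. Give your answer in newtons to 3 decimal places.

N=6 nodes, M=9 members, R=3 reactions → 2N=12, M+R=12
member 0 (0-1): L=2.9732, (cx,cy)=(0.2418,0.9703)
member 1 (0-2): L=1.6830, (cx,cy)=(1.0000,0.0000)
member 2 (1-2): L=3.0418, (cx,cy)=(0.3169,-0.9485)
member 3 (1-3): L=1.8142, (cx,cy)=(0.9999,-0.0143)
member 4 (2-3): L=2.9827, (cx,cy)=(0.2850,0.9585)
member 5 (2-4): L=1.5410, (cx,cy)=(1.0000,0.0000)
member 6 (3-4): L=2.9413, (cx,cy)=(0.2349,-0.9720)
member 7 (3-5): L=1.6010, (cx,cy)=(0.9788,0.2049)
member 8 (4-5): L=3.3052, (cx,cy)=(0.2650,0.9642)
solve A·x = −loads:
  F[0-1] = -1734.9145 N (compression)
  F[0-2] = -1918.2972 N (compression)
  F[1-2] = +1789.8265 N (tension)
  F[1-3] = -986.8725 N (compression)
  F[2-3] = -1771.0028 N (compression)
  F[2-4] = -846.3710 N (compression)
  F[3-4] = +1342.7829 N (tension)
  F[3-5] = -1846.0868 N (compression)
  F[4-5] = -2003.1658 N (compression)
  Rx@0 = +2337.8400 N
  Ry@0 = +1683.4228 N
  Ry@4 = +626.3272 N

-1771.003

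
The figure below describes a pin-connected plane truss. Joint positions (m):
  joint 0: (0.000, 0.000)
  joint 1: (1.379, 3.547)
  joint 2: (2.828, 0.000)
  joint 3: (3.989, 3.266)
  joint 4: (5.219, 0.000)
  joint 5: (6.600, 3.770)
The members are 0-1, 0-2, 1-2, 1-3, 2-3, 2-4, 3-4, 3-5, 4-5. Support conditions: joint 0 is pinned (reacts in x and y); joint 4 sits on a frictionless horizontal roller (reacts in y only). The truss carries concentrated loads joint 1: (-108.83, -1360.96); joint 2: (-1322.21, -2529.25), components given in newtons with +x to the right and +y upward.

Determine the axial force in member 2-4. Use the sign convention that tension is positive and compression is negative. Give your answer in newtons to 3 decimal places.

N=6 nodes, M=9 members, R=3 reactions → 2N=12, M+R=12
member 0 (0-1): L=3.8056, (cx,cy)=(0.3624,0.9320)
member 1 (0-2): L=2.8280, (cx,cy)=(1.0000,0.0000)
member 2 (1-2): L=3.8316, (cx,cy)=(0.3782,-0.9257)
member 3 (1-3): L=2.6251, (cx,cy)=(0.9943,-0.1070)
member 4 (2-3): L=3.4662, (cx,cy)=(0.3349,0.9422)
member 5 (2-4): L=2.3910, (cx,cy)=(1.0000,0.0000)
member 6 (3-4): L=3.4899, (cx,cy)=(0.3524,-0.9358)
member 7 (3-5): L=2.6592, (cx,cy)=(0.9819,0.1895)
member 8 (4-5): L=4.0150, (cx,cy)=(0.3440,0.9390)
solve A·x = −loads:
  F[0-1] = -2396.9560 N (compression)
  F[0-2] = -562.4850 N (compression)
  F[1-2] = +1078.9504 N (tension)
  F[1-3] = -1174.5060 N (compression)
  F[2-3] = +1624.2506 N (tension)
  F[2-4] = +623.7196 N (tension)
  F[3-4] = -1769.7088 N (compression)
  F[3-5] = -0.0000 N (compression)
  F[4-5] = +0.0000 N (tension)
  Rx@0 = +1431.0400 N
  Ry@0 = +2234.0569 N
  Ry@4 = +1656.1531 N

623.720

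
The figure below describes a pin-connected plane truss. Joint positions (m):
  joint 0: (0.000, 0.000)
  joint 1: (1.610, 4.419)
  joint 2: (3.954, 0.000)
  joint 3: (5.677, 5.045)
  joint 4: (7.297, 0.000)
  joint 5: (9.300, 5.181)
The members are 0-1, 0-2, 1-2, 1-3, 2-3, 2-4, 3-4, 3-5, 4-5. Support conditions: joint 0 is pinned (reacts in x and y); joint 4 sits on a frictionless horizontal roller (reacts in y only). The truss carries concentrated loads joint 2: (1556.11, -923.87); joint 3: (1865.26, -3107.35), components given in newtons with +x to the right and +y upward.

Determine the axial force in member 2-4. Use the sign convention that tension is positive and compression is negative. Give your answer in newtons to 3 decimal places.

N=6 nodes, M=9 members, R=3 reactions → 2N=12, M+R=12
member 0 (0-1): L=4.7032, (cx,cy)=(0.3423,0.9396)
member 1 (0-2): L=3.9540, (cx,cy)=(1.0000,0.0000)
member 2 (1-2): L=5.0022, (cx,cy)=(0.4686,-0.8834)
member 3 (1-3): L=4.1149, (cx,cy)=(0.9884,0.1521)
member 4 (2-3): L=5.3311, (cx,cy)=(0.3232,0.9463)
member 5 (2-4): L=3.3430, (cx,cy)=(1.0000,0.0000)
member 6 (3-4): L=5.2987, (cx,cy)=(0.3057,-0.9521)
member 7 (3-5): L=3.6256, (cx,cy)=(0.9993,0.0375)
member 8 (4-5): L=5.5547, (cx,cy)=(0.3606,0.9327)
solve A·x = −loads:
  F[0-1] = +187.8366 N (tension)
  F[0-2] = +3357.0691 N (tension)
  F[1-2] = -174.3418 N (compression)
  F[1-3] = +147.7159 N (tension)
  F[2-3] = +1139.0149 N (tension)
  F[2-4] = +1351.1371 N (tension)
  F[3-4] = -4419.3187 N (compression)
  F[3-5] = +0.0000 N (tension)
  F[4-5] = -0.0000 N (compression)
  Rx@0 = -3421.3700 N
  Ry@0 = -176.4879 N
  Ry@4 = +4207.7079 N

1351.137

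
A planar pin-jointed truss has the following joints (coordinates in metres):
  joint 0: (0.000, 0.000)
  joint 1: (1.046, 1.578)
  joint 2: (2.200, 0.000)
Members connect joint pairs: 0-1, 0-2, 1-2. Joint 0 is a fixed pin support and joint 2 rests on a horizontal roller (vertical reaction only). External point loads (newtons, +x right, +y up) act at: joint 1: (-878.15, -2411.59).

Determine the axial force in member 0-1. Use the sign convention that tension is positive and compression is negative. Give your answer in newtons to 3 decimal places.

-2273.352

N=3 nodes, M=3 members, R=3 reactions → 2N=6, M+R=6
member 0 (0-1): L=1.8932, (cx,cy)=(0.5525,0.8335)
member 1 (0-2): L=2.2000, (cx,cy)=(1.0000,0.0000)
member 2 (1-2): L=1.9549, (cx,cy)=(0.5903,-0.8072)
solve A·x = −loads:
  F[0-1] = -2273.3516 N (compression)
  F[0-2] = +377.8863 N (tension)
  F[1-2] = -640.1611 N (compression)
  Rx@0 = +878.1500 N
  Ry@0 = +1894.8616 N
  Ry@2 = +516.7284 N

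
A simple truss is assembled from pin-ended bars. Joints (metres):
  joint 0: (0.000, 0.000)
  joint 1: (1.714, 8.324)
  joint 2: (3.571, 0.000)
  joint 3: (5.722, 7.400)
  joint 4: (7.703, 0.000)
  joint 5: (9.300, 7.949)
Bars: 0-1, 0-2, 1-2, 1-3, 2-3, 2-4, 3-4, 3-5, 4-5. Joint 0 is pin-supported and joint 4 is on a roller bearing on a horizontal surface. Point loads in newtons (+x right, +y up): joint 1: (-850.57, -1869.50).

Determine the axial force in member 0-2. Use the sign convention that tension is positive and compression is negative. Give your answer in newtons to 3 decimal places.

-362.015

N=6 nodes, M=9 members, R=3 reactions → 2N=12, M+R=12
member 0 (0-1): L=8.4986, (cx,cy)=(0.2017,0.9795)
member 1 (0-2): L=3.5710, (cx,cy)=(1.0000,0.0000)
member 2 (1-2): L=8.5286, (cx,cy)=(0.2177,-0.9760)
member 3 (1-3): L=4.1131, (cx,cy)=(0.9744,-0.2246)
member 4 (2-3): L=7.7063, (cx,cy)=(0.2791,0.9603)
member 5 (2-4): L=4.1320, (cx,cy)=(1.0000,0.0000)
member 6 (3-4): L=7.6606, (cx,cy)=(0.2586,-0.9660)
member 7 (3-5): L=3.6199, (cx,cy)=(0.9884,0.1517)
member 8 (4-5): L=8.1078, (cx,cy)=(0.1970,0.9804)
solve A·x = −loads:
  F[0-1] = -2422.4346 N (compression)
  F[0-2] = -362.0146 N (compression)
  F[1-2] = +453.3314 N (tension)
  F[1-3] = +270.2140 N (tension)
  F[2-3] = -460.7679 N (compression)
  F[2-4] = -134.6966 N (compression)
  F[3-4] = +520.8748 N (tension)
  F[3-5] = +0.0000 N (tension)
  F[4-5] = -0.0000 N (compression)
  Rx@0 = +850.5700 N
  Ry@0 = +2372.6574 N
  Ry@4 = -503.1574 N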